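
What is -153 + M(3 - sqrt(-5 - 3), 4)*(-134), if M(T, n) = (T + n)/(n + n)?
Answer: -1081/4 + 67*I*sqrt(2)/2 ≈ -270.25 + 47.376*I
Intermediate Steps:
M(T, n) = (T + n)/(2*n) (M(T, n) = (T + n)/((2*n)) = (T + n)*(1/(2*n)) = (T + n)/(2*n))
-153 + M(3 - sqrt(-5 - 3), 4)*(-134) = -153 + ((1/2)*((3 - sqrt(-5 - 3)) + 4)/4)*(-134) = -153 + ((1/2)*(1/4)*((3 - sqrt(-8)) + 4))*(-134) = -153 + ((1/2)*(1/4)*((3 - 2*I*sqrt(2)) + 4))*(-134) = -153 + ((1/2)*(1/4)*(7 - 2*I*sqrt(2)))*(-134) = -153 + (7/8 - I*sqrt(2)/4)*(-134) = -153 + (-469/4 + 67*I*sqrt(2)/2) = -1081/4 + 67*I*sqrt(2)/2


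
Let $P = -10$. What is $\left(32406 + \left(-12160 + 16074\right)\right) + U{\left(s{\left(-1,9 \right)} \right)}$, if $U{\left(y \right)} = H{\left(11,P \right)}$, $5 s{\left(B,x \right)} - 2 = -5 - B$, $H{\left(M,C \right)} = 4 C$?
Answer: $36280$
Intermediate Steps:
$s{\left(B,x \right)} = - \frac{3}{5} - \frac{B}{5}$ ($s{\left(B,x \right)} = \frac{2}{5} + \frac{-5 - B}{5} = \frac{2}{5} - \left(1 + \frac{B}{5}\right) = - \frac{3}{5} - \frac{B}{5}$)
$U{\left(y \right)} = -40$ ($U{\left(y \right)} = 4 \left(-10\right) = -40$)
$\left(32406 + \left(-12160 + 16074\right)\right) + U{\left(s{\left(-1,9 \right)} \right)} = \left(32406 + \left(-12160 + 16074\right)\right) - 40 = \left(32406 + 3914\right) - 40 = 36320 - 40 = 36280$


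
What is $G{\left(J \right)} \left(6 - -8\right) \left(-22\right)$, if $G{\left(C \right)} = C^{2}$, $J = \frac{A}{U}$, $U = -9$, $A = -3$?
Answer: $- \frac{308}{9} \approx -34.222$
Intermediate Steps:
$J = \frac{1}{3}$ ($J = - \frac{3}{-9} = \left(-3\right) \left(- \frac{1}{9}\right) = \frac{1}{3} \approx 0.33333$)
$G{\left(J \right)} \left(6 - -8\right) \left(-22\right) = \frac{6 - -8}{9} \left(-22\right) = \frac{6 + 8}{9} \left(-22\right) = \frac{1}{9} \cdot 14 \left(-22\right) = \frac{14}{9} \left(-22\right) = - \frac{308}{9}$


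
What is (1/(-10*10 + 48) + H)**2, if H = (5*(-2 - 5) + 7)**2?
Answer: 1661948289/2704 ≈ 6.1463e+5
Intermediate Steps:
H = 784 (H = (5*(-7) + 7)**2 = (-35 + 7)**2 = (-28)**2 = 784)
(1/(-10*10 + 48) + H)**2 = (1/(-10*10 + 48) + 784)**2 = (1/(-100 + 48) + 784)**2 = (1/(-52) + 784)**2 = (-1/52 + 784)**2 = (40767/52)**2 = 1661948289/2704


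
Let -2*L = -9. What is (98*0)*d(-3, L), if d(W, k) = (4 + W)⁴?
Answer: 0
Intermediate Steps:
L = 9/2 (L = -½*(-9) = 9/2 ≈ 4.5000)
(98*0)*d(-3, L) = (98*0)*(4 - 3)⁴ = 0*1⁴ = 0*1 = 0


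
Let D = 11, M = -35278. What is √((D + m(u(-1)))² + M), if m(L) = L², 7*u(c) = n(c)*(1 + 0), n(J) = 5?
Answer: I*√84384382/49 ≈ 187.47*I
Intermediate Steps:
u(c) = 5/7 (u(c) = (5*(1 + 0))/7 = (5*1)/7 = (⅐)*5 = 5/7)
√((D + m(u(-1)))² + M) = √((11 + (5/7)²)² - 35278) = √((11 + 25/49)² - 35278) = √((564/49)² - 35278) = √(318096/2401 - 35278) = √(-84384382/2401) = I*√84384382/49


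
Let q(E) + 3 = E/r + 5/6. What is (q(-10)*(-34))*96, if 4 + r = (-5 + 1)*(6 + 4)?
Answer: 69632/11 ≈ 6330.2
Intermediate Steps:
r = -44 (r = -4 + (-5 + 1)*(6 + 4) = -4 - 4*10 = -4 - 40 = -44)
q(E) = -13/6 - E/44 (q(E) = -3 + (E/(-44) + 5/6) = -3 + (E*(-1/44) + 5*(1/6)) = -3 + (-E/44 + 5/6) = -3 + (5/6 - E/44) = -13/6 - E/44)
(q(-10)*(-34))*96 = ((-13/6 - 1/44*(-10))*(-34))*96 = ((-13/6 + 5/22)*(-34))*96 = -64/33*(-34)*96 = (2176/33)*96 = 69632/11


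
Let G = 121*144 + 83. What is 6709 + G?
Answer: 24216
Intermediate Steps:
G = 17507 (G = 17424 + 83 = 17507)
6709 + G = 6709 + 17507 = 24216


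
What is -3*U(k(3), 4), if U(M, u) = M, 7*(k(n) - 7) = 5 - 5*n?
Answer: -117/7 ≈ -16.714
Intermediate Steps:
k(n) = 54/7 - 5*n/7 (k(n) = 7 + (5 - 5*n)/7 = 7 + (5/7 - 5*n/7) = 54/7 - 5*n/7)
-3*U(k(3), 4) = -3*(54/7 - 5/7*3) = -3*(54/7 - 15/7) = -3*39/7 = -117/7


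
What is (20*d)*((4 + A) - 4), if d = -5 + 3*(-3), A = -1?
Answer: 280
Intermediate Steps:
d = -14 (d = -5 - 9 = -14)
(20*d)*((4 + A) - 4) = (20*(-14))*((4 - 1) - 4) = -280*(3 - 4) = -280*(-1) = 280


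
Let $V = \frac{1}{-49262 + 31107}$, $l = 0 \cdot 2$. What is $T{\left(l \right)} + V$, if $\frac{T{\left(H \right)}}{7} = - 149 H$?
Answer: $- \frac{1}{18155} \approx -5.5081 \cdot 10^{-5}$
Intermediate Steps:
$l = 0$
$T{\left(H \right)} = - 1043 H$ ($T{\left(H \right)} = 7 \left(- 149 H\right) = - 1043 H$)
$V = - \frac{1}{18155}$ ($V = \frac{1}{-18155} = - \frac{1}{18155} \approx -5.5081 \cdot 10^{-5}$)
$T{\left(l \right)} + V = \left(-1043\right) 0 - \frac{1}{18155} = 0 - \frac{1}{18155} = - \frac{1}{18155}$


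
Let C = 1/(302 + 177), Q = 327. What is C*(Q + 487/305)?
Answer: 100222/146095 ≈ 0.68601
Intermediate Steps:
C = 1/479 ≈ 0.0020877
C*(Q + 487/305) = (327 + 487/305)/479 = (1/479)*(100222/305) = 100222/146095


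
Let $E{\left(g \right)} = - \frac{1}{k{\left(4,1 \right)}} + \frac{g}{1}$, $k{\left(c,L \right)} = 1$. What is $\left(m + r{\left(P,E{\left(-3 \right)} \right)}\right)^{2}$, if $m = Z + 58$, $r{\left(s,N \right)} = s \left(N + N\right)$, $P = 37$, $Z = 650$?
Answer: $169744$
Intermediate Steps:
$E{\left(g \right)} = -1 + g$ ($E{\left(g \right)} = - 1^{-1} + \frac{g}{1} = \left(-1\right) 1 + g 1 = -1 + g$)
$r{\left(s,N \right)} = 2 N s$ ($r{\left(s,N \right)} = s 2 N = 2 N s$)
$m = 708$ ($m = 650 + 58 = 708$)
$\left(m + r{\left(P,E{\left(-3 \right)} \right)}\right)^{2} = \left(708 + 2 \left(-1 - 3\right) 37\right)^{2} = \left(708 + 2 \left(-4\right) 37\right)^{2} = \left(708 - 296\right)^{2} = 412^{2} = 169744$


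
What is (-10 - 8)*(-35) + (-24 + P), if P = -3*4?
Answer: 594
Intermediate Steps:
P = -12
(-10 - 8)*(-35) + (-24 + P) = (-10 - 8)*(-35) + (-24 - 12) = -18*(-35) - 36 = 630 - 36 = 594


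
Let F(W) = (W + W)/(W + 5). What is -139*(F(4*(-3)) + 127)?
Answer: -126907/7 ≈ -18130.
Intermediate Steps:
F(W) = 2*W/(5 + W) (F(W) = (2*W)/(5 + W) = 2*W/(5 + W))
-139*(F(4*(-3)) + 127) = -139*(2*(4*(-3))/(5 + 4*(-3)) + 127) = -139*(2*(-12)/(5 - 12) + 127) = -139*(2*(-12)/(-7) + 127) = -139*(2*(-12)*(-1/7) + 127) = -139*(24/7 + 127) = -139*913/7 = -126907/7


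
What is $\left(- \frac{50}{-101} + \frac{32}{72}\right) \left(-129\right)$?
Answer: $- \frac{36722}{303} \approx -121.19$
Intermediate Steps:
$\left(- \frac{50}{-101} + \frac{32}{72}\right) \left(-129\right) = \left(\left(-50\right) \left(- \frac{1}{101}\right) + 32 \cdot \frac{1}{72}\right) \left(-129\right) = \left(\frac{50}{101} + \frac{4}{9}\right) \left(-129\right) = \frac{854}{909} \left(-129\right) = - \frac{36722}{303}$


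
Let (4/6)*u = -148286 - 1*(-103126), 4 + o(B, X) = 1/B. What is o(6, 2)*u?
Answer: 259670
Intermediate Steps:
o(B, X) = -4 + 1/B
u = -67740 (u = 3*(-148286 - 1*(-103126))/2 = 3*(-148286 + 103126)/2 = (3/2)*(-45160) = -67740)
o(6, 2)*u = (-4 + 1/6)*(-67740) = -23/6*(-67740) = 259670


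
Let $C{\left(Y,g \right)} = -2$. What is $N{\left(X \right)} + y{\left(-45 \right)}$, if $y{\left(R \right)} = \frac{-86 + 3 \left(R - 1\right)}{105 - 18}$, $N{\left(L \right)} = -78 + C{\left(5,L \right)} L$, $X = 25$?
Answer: $- \frac{11360}{87} \approx -130.57$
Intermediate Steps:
$N{\left(L \right)} = -78 - 2 L$
$y{\left(R \right)} = - \frac{89}{87} + \frac{R}{29}$ ($y{\left(R \right)} = \frac{-86 + 3 \left(-1 + R\right)}{87} = \left(-86 + \left(-3 + 3 R\right)\right) \frac{1}{87} = \left(-89 + 3 R\right) \frac{1}{87} = - \frac{89}{87} + \frac{R}{29}$)
$N{\left(X \right)} + y{\left(-45 \right)} = \left(-78 - 50\right) + \left(- \frac{89}{87} + \frac{1}{29} \left(-45\right)\right) = \left(-78 - 50\right) - \frac{224}{87} = -128 - \frac{224}{87} = - \frac{11360}{87}$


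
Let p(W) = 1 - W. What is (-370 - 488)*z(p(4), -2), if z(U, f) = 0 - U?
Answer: -2574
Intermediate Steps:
z(U, f) = -U
(-370 - 488)*z(p(4), -2) = (-370 - 488)*(-(1 - 1*4)) = -(-858)*(1 - 4) = -(-858)*(-3) = -858*3 = -2574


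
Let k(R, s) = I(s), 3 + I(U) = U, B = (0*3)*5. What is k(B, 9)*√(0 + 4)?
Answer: 12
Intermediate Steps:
B = 0 (B = 0*5 = 0)
I(U) = -3 + U
k(R, s) = -3 + s
k(B, 9)*√(0 + 4) = (-3 + 9)*√(0 + 4) = 6*√4 = 6*2 = 12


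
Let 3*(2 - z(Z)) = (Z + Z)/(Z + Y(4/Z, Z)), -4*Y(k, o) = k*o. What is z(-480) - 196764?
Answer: -94642842/481 ≈ -1.9676e+5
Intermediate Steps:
Y(k, o) = -k*o/4
z(Z) = 2 - 2*Z/(3*(-1 + Z)) (z(Z) = 2 - (Z + Z)/(3*(Z - 4/Z*Z/4)) = 2 - 2*Z/(3*(Z - 1)) = 2 - 2*Z/(3*(-1 + Z)))
z(-480) - 196764 = 2*(3 - 2*(-480))/(3*(1 - 1*(-480))) - 196764 = 2*(3 + 960)/(3*(1 + 480)) - 196764 = (2/3)*963/481 - 196764 = (2/3)*(1/481)*963 - 196764 = 642/481 - 196764 = -94642842/481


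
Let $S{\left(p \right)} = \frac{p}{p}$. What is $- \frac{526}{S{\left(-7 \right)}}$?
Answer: $-526$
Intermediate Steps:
$S{\left(p \right)} = 1$
$- \frac{526}{S{\left(-7 \right)}} = - \frac{526}{1} = \left(-526\right) 1 = -526$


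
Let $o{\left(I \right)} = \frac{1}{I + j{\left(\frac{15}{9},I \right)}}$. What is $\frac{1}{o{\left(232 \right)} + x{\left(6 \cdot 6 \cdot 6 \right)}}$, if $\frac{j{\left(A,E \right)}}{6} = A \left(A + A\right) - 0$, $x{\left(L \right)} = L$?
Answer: $\frac{796}{171939} \approx 0.0046296$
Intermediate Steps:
$j{\left(A,E \right)} = 12 A^{2}$ ($j{\left(A,E \right)} = 6 \left(A \left(A + A\right) - 0\right) = 6 \left(A 2 A + 0\right) = 6 \left(2 A^{2} + 0\right) = 6 \cdot 2 A^{2} = 12 A^{2}$)
$o{\left(I \right)} = \frac{1}{\frac{100}{3} + I}$ ($o{\left(I \right)} = \frac{1}{I + 12 \left(\frac{15}{9}\right)^{2}} = \frac{1}{I + 12 \left(15 \cdot \frac{1}{9}\right)^{2}} = \frac{1}{I + 12 \left(\frac{5}{3}\right)^{2}} = \frac{1}{I + 12 \cdot \frac{25}{9}} = \frac{1}{I + \frac{100}{3}} = \frac{1}{\frac{100}{3} + I}$)
$\frac{1}{o{\left(232 \right)} + x{\left(6 \cdot 6 \cdot 6 \right)}} = \frac{1}{\frac{3}{100 + 3 \cdot 232} + 6 \cdot 6 \cdot 6} = \frac{1}{\frac{3}{100 + 696} + 36 \cdot 6} = \frac{1}{\frac{3}{796} + 216} = \frac{1}{\frac{171939}{796}} = \frac{796}{171939}$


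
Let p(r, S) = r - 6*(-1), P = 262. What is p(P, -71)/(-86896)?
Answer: -67/21724 ≈ -0.0030841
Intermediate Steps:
p(r, S) = 6 + r (p(r, S) = r + 6 = 6 + r)
p(P, -71)/(-86896) = (6 + 262)/(-86896) = 268*(-1/86896) = -67/21724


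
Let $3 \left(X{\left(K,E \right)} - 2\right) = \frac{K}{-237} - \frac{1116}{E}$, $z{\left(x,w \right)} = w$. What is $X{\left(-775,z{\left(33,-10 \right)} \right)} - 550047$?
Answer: $- \frac{1955273854}{3555} \approx -5.5001 \cdot 10^{5}$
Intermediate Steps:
$X{\left(K,E \right)} = 2 - \frac{372}{E} - \frac{K}{711}$ ($X{\left(K,E \right)} = 2 + \frac{\frac{K}{-237} - \frac{1116}{E}}{3} = 2 + \frac{K \left(- \frac{1}{237}\right) - \frac{1116}{E}}{3} = 2 + \frac{- \frac{K}{237} - \frac{1116}{E}}{3} = 2 + \frac{- \frac{1116}{E} - \frac{K}{237}}{3} = 2 - \left(\frac{372}{E} + \frac{K}{711}\right) = 2 - \frac{372}{E} - \frac{K}{711}$)
$X{\left(-775,z{\left(33,-10 \right)} \right)} - 550047 = \left(2 - \frac{372}{-10} - - \frac{775}{711}\right) - 550047 = \left(2 - - \frac{186}{5} + \frac{775}{711}\right) - 550047 = \left(2 + \frac{186}{5} + \frac{775}{711}\right) - 550047 = \frac{143231}{3555} - 550047 = - \frac{1955273854}{3555}$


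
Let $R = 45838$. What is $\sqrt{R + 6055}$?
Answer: $\sqrt{51893} \approx 227.8$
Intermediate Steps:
$\sqrt{R + 6055} = \sqrt{45838 + 6055} = \sqrt{51893}$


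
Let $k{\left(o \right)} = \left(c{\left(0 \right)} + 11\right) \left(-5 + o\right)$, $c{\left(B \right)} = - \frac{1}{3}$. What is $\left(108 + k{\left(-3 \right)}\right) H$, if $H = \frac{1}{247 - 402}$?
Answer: $- \frac{68}{465} \approx -0.14624$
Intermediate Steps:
$H = - \frac{1}{155}$ ($H = \frac{1}{-155} = - \frac{1}{155} \approx -0.0064516$)
$c{\left(B \right)} = - \frac{1}{3}$ ($c{\left(B \right)} = \left(-1\right) \frac{1}{3} = - \frac{1}{3}$)
$k{\left(o \right)} = - \frac{160}{3} + \frac{32 o}{3}$ ($k{\left(o \right)} = \left(- \frac{1}{3} + 11\right) \left(-5 + o\right) = \frac{32 \left(-5 + o\right)}{3} = - \frac{160}{3} + \frac{32 o}{3}$)
$\left(108 + k{\left(-3 \right)}\right) H = \left(108 + \left(- \frac{160}{3} + \frac{32}{3} \left(-3\right)\right)\right) \left(- \frac{1}{155}\right) = \left(108 - \frac{256}{3}\right) \left(- \frac{1}{155}\right) = \frac{68}{3} \left(- \frac{1}{155}\right) = - \frac{68}{465}$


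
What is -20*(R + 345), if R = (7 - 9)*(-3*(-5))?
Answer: -6300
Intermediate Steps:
R = -30 (R = -2*15 = -30)
-20*(R + 345) = -20*(-30 + 345) = -20*315 = -6300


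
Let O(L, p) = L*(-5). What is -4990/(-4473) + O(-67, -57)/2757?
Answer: 5085295/4110687 ≈ 1.2371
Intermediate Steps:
O(L, p) = -5*L
-4990/(-4473) + O(-67, -57)/2757 = -4990/(-4473) - 5*(-67)/2757 = -4990*(-1/4473) + 335*(1/2757) = 4990/4473 + 335/2757 = 5085295/4110687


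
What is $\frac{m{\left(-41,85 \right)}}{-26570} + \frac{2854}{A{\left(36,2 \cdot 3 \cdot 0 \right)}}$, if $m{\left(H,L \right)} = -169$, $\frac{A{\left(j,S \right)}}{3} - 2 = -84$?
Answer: $- \frac{37894603}{3268110} \approx -11.595$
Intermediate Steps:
$A{\left(j,S \right)} = -246$ ($A{\left(j,S \right)} = 6 + 3 \left(-84\right) = 6 - 252 = -246$)
$\frac{m{\left(-41,85 \right)}}{-26570} + \frac{2854}{A{\left(36,2 \cdot 3 \cdot 0 \right)}} = - \frac{169}{-26570} + \frac{2854}{-246} = \left(-169\right) \left(- \frac{1}{26570}\right) + 2854 \left(- \frac{1}{246}\right) = \frac{169}{26570} - \frac{1427}{123} = - \frac{37894603}{3268110}$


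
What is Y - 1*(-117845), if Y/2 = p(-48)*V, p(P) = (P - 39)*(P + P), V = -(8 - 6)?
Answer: 84437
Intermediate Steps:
V = -2 (V = -1*2 = -2)
p(P) = 2*P*(-39 + P) (p(P) = (-39 + P)*(2*P) = 2*P*(-39 + P))
Y = -33408 (Y = 2*((2*(-48)*(-39 - 48))*(-2)) = 2*((2*(-48)*(-87))*(-2)) = 2*(8352*(-2)) = 2*(-16704) = -33408)
Y - 1*(-117845) = -33408 - 1*(-117845) = -33408 + 117845 = 84437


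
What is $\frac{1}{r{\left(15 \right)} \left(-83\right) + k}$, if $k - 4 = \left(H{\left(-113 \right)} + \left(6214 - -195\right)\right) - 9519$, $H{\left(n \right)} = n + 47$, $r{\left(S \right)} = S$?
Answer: $- \frac{1}{4417} \approx -0.0002264$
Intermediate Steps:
$H{\left(n \right)} = 47 + n$
$k = -3172$ ($k = 4 + \left(\left(\left(47 - 113\right) + \left(6214 - -195\right)\right) - 9519\right) = 4 + \left(\left(-66 + \left(6214 + 195\right)\right) - 9519\right) = 4 + \left(\left(-66 + 6409\right) - 9519\right) = 4 + \left(6343 - 9519\right) = 4 - 3176 = -3172$)
$\frac{1}{r{\left(15 \right)} \left(-83\right) + k} = \frac{1}{15 \left(-83\right) - 3172} = \frac{1}{-1245 - 3172} = \frac{1}{-4417} = - \frac{1}{4417}$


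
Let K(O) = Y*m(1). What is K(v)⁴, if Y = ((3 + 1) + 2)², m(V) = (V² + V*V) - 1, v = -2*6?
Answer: 1679616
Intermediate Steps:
v = -12
m(V) = -1 + 2*V² (m(V) = (V² + V²) - 1 = 2*V² - 1 = -1 + 2*V²)
Y = 36 (Y = (4 + 2)² = 6² = 36)
K(O) = 36 (K(O) = 36*(-1 + 2*1²) = 36*(-1 + 2*1) = 36*(-1 + 2) = 36*1 = 36)
K(v)⁴ = 36⁴ = 1679616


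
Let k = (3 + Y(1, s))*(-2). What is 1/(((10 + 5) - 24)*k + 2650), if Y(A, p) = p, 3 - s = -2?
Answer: 1/2794 ≈ 0.00035791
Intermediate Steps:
s = 5 (s = 3 - 1*(-2) = 3 + 2 = 5)
k = -16 (k = (3 + 5)*(-2) = 8*(-2) = -16)
1/(((10 + 5) - 24)*k + 2650) = 1/(((10 + 5) - 24)*(-16) + 2650) = 1/((15 - 24)*(-16) + 2650) = 1/(-9*(-16) + 2650) = 1/(144 + 2650) = 1/2794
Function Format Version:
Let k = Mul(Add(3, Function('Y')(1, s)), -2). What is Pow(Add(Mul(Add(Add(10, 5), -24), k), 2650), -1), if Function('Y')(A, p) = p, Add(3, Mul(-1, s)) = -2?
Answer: Rational(1, 2794) ≈ 0.00035791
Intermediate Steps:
s = 5 (s = Add(3, Mul(-1, -2)) = Add(3, 2) = 5)
k = -16 (k = Mul(Add(3, 5), -2) = Mul(8, -2) = -16)
Pow(Add(Mul(Add(Add(10, 5), -24), k), 2650), -1) = Pow(Add(Mul(Add(Add(10, 5), -24), -16), 2650), -1) = Pow(Add(Mul(Add(15, -24), -16), 2650), -1) = Pow(Add(Mul(-9, -16), 2650), -1) = Pow(Add(144, 2650), -1) = Pow(2794, -1) = Rational(1, 2794)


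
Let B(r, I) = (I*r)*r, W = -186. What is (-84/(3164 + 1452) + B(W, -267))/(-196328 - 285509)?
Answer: 10659650349/556039898 ≈ 19.171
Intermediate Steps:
B(r, I) = I*r**2
(-84/(3164 + 1452) + B(W, -267))/(-196328 - 285509) = (-84/(3164 + 1452) - 267*(-186)**2)/(-196328 - 285509) = (-84/4616 - 267*34596)/(-481837) = (-84*1/4616 - 9237132)*(-1/481837) = (-21/1154 - 9237132)*(-1/481837) = -10659650349/1154*(-1/481837) = 10659650349/556039898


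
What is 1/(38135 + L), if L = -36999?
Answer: 1/1136 ≈ 0.00088028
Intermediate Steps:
1/(38135 + L) = 1/(38135 - 36999) = 1/1136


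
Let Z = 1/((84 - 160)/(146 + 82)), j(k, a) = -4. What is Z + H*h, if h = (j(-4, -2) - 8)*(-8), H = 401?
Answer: 38493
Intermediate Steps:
Z = -3 (Z = 1/(-76/228) = 1/(-76*1/228) = 1/(-⅓) = -3)
h = 96 (h = (-4 - 8)*(-8) = -12*(-8) = 96)
Z + H*h = -3 + 401*96 = -3 + 38496 = 38493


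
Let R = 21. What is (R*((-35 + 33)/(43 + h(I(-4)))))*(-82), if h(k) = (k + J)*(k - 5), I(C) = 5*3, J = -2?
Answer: 3444/173 ≈ 19.908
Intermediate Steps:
I(C) = 15
h(k) = (-5 + k)*(-2 + k) (h(k) = (k - 2)*(k - 5) = (-2 + k)*(-5 + k) = (-5 + k)*(-2 + k))
(R*((-35 + 33)/(43 + h(I(-4)))))*(-82) = (21*((-35 + 33)/(43 + (10 + 15² - 7*15))))*(-82) = (21*(-2/(43 + (10 + 225 - 105))))*(-82) = (21*(-2/(43 + 130)))*(-82) = (21*(-2/173))*(-82) = -42/173*(-82) = 3444/173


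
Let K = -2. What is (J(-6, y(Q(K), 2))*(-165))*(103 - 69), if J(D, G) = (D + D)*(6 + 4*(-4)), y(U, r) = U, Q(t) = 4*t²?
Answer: -673200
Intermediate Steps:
J(D, G) = -20*D (J(D, G) = (2*D)*(6 - 16) = (2*D)*(-10) = -20*D)
(J(-6, y(Q(K), 2))*(-165))*(103 - 69) = (-20*(-6)*(-165))*(103 - 69) = (120*(-165))*34 = -19800*34 = -673200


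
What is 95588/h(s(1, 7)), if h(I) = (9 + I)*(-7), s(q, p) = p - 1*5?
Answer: -95588/77 ≈ -1241.4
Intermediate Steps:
s(q, p) = -5 + p (s(q, p) = p - 5 = -5 + p)
h(I) = -63 - 7*I
95588/h(s(1, 7)) = 95588/(-63 - 7*(-5 + 7)) = 95588/(-63 - 7*2) = 95588/(-63 - 14) = 95588/(-77) = 95588*(-1/77) = -95588/77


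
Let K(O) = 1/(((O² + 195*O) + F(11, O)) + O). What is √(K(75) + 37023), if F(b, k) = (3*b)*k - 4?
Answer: √4809820984991/11398 ≈ 192.41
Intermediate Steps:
F(b, k) = -4 + 3*b*k (F(b, k) = 3*b*k - 4 = -4 + 3*b*k)
K(O) = 1/(-4 + O² + 229*O) (K(O) = 1/(((O² + 195*O) + (-4 + 3*11*O)) + O) = 1/(((O² + 195*O) + (-4 + 33*O)) + O) = 1/((-4 + O² + 228*O) + O) = 1/(-4 + O² + 229*O))
√(K(75) + 37023) = √(1/(-4 + 75² + 229*75) + 37023) = √(1/(-4 + 5625 + 17175) + 37023) = √(1/22796 + 37023) = √(843976309/22796) = √4809820984991/11398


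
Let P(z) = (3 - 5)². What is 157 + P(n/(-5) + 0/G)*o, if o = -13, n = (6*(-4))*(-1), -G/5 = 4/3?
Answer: 105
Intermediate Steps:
G = -20/3 ≈ -6.6667
n = 24 (n = -24*(-1) = 24)
P(z) = 4 (P(z) = (-2)² = 4)
157 + P(n/(-5) + 0/G)*o = 157 + 4*(-13) = 157 - 52 = 105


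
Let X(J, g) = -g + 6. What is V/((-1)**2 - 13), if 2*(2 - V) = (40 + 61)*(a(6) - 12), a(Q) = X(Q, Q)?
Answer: -152/3 ≈ -50.667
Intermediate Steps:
X(J, g) = 6 - g
a(Q) = 6 - Q
V = 608 (V = 2 - (40 + 61)*((6 - 1*6) - 12)/2 = 2 - 101*((6 - 6) - 12)/2 = 2 - 101*(0 - 12)/2 = 2 - 101*(-12)/2 = 2 - 1/2*(-1212) = 2 + 606 = 608)
V/((-1)**2 - 13) = 608/((-1)**2 - 13) = 608/(1 - 13) = 608/(-12) = 608*(-1/12) = -152/3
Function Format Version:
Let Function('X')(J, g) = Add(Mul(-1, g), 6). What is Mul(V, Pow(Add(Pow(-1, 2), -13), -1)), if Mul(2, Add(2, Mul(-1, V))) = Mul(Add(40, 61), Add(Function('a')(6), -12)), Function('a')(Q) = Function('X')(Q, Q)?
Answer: Rational(-152, 3) ≈ -50.667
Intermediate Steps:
Function('X')(J, g) = Add(6, Mul(-1, g))
Function('a')(Q) = Add(6, Mul(-1, Q))
V = 608 (V = Add(2, Mul(Rational(-1, 2), Mul(Add(40, 61), Add(Add(6, Mul(-1, 6)), -12)))) = Add(2, Mul(Rational(-1, 2), Mul(101, Add(Add(6, -6), -12)))) = Add(2, Mul(Rational(-1, 2), Mul(101, Add(0, -12)))) = Add(2, Mul(Rational(-1, 2), Mul(101, -12))) = Add(2, Mul(Rational(-1, 2), -1212)) = Add(2, 606) = 608)
Mul(V, Pow(Add(Pow(-1, 2), -13), -1)) = Mul(608, Pow(Add(Pow(-1, 2), -13), -1)) = Mul(608, Pow(Add(1, -13), -1)) = Mul(608, Pow(-12, -1)) = Mul(608, Rational(-1, 12)) = Rational(-152, 3)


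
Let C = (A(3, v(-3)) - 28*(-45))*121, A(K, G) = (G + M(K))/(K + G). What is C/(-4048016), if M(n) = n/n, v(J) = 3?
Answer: -228811/6072024 ≈ -0.037683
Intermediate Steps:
M(n) = 1
A(K, G) = (1 + G)/(G + K) (A(K, G) = (G + 1)/(K + G) = (1 + G)/(G + K))
C = 457622/3 (C = ((1 + 3)/(3 + 3) - 28*(-45))*121 = (4/6 + 1260)*121 = ((⅙)*4 + 1260)*121 = (⅔ + 1260)*121 = (3782/3)*121 = 457622/3 ≈ 1.5254e+5)
C/(-4048016) = (457622/3)/(-4048016) = (457622/3)*(-1/4048016) = -228811/6072024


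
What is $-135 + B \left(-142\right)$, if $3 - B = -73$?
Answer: $-10927$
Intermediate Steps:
$B = 76$ ($B = 3 - -73 = 3 + 73 = 76$)
$-135 + B \left(-142\right) = -135 + 76 \left(-142\right) = -135 - 10792 = -10927$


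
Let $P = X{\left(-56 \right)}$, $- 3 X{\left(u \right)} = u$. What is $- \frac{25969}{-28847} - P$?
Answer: $- \frac{1537525}{86541} \approx -17.766$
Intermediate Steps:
$X{\left(u \right)} = - \frac{u}{3}$
$P = \frac{56}{3}$ ($P = \left(- \frac{1}{3}\right) \left(-56\right) = \frac{56}{3} \approx 18.667$)
$- \frac{25969}{-28847} - P = - \frac{25969}{-28847} - \frac{56}{3} = \left(-25969\right) \left(- \frac{1}{28847}\right) - \frac{56}{3} = \frac{25969}{28847} - \frac{56}{3} = - \frac{1537525}{86541}$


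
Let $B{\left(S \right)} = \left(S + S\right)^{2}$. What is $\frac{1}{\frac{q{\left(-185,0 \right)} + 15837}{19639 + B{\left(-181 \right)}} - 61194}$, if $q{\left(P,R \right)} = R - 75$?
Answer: $- \frac{150683}{9220879740} \approx -1.6342 \cdot 10^{-5}$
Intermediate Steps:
$q{\left(P,R \right)} = -75 + R$ ($q{\left(P,R \right)} = R - 75 = -75 + R$)
$B{\left(S \right)} = 4 S^{2}$ ($B{\left(S \right)} = \left(2 S\right)^{2} = 4 S^{2}$)
$\frac{1}{\frac{q{\left(-185,0 \right)} + 15837}{19639 + B{\left(-181 \right)}} - 61194} = \frac{1}{\frac{\left(-75 + 0\right) + 15837}{19639 + 4 \left(-181\right)^{2}} - 61194} = \frac{1}{\frac{-75 + 15837}{19639 + 4 \cdot 32761} - 61194} = \frac{1}{\frac{15762}{19639 + 131044} - 61194} = \frac{1}{\frac{15762}{150683} - 61194} = \frac{1}{- \frac{9220879740}{150683}} = - \frac{150683}{9220879740}$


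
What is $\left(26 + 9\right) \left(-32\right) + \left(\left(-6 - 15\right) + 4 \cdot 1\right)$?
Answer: $-1137$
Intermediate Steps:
$\left(26 + 9\right) \left(-32\right) + \left(\left(-6 - 15\right) + 4 \cdot 1\right) = 35 \left(-32\right) + \left(-21 + 4\right) = -1120 - 17 = -1137$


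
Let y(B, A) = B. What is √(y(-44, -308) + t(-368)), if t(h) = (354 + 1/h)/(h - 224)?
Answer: I*√8268260685/13616 ≈ 6.6782*I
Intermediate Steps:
t(h) = (354 + 1/h)/(-224 + h)
√(y(-44, -308) + t(-368)) = √(-44 + (1 + 354*(-368))/((-368)*(-224 - 368))) = √(-44 - 1/368*(1 - 130272)/(-592)) = √(-44 - 1/368*(-1/592)*(-130271)) = √(-44 - 130271/217856) = √(-9715935/217856) = I*√8268260685/13616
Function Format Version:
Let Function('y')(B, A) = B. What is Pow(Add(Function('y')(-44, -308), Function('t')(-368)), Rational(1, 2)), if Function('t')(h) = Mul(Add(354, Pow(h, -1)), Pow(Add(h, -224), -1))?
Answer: Mul(Rational(1, 13616), I, Pow(8268260685, Rational(1, 2))) ≈ Mul(6.6782, I)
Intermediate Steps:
Function('t')(h) = Mul(Pow(Add(-224, h), -1), Add(354, Pow(h, -1))) (Function('t')(h) = Mul(Add(354, Pow(h, -1)), Pow(Add(-224, h), -1)) = Mul(Pow(Add(-224, h), -1), Add(354, Pow(h, -1))))
Pow(Add(Function('y')(-44, -308), Function('t')(-368)), Rational(1, 2)) = Pow(Add(-44, Mul(Pow(-368, -1), Pow(Add(-224, -368), -1), Add(1, Mul(354, -368)))), Rational(1, 2)) = Pow(Add(-44, Mul(Rational(-1, 368), Pow(-592, -1), Add(1, -130272))), Rational(1, 2)) = Pow(Add(-44, Mul(Rational(-1, 368), Rational(-1, 592), -130271)), Rational(1, 2)) = Pow(Add(-44, Rational(-130271, 217856)), Rational(1, 2)) = Pow(Rational(-9715935, 217856), Rational(1, 2)) = Mul(Rational(1, 13616), I, Pow(8268260685, Rational(1, 2)))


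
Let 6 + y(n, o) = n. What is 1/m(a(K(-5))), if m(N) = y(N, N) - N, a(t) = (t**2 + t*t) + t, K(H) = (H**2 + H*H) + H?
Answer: -1/6 ≈ -0.16667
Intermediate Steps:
K(H) = H + 2*H**2 (K(H) = (H**2 + H**2) + H = 2*H**2 + H = H + 2*H**2)
a(t) = t + 2*t**2 (a(t) = (t**2 + t**2) + t = 2*t**2 + t = t + 2*t**2)
y(n, o) = -6 + n
m(N) = -6 (m(N) = (-6 + N) - N = -6)
1/m(a(K(-5))) = 1/(-6) = -1/6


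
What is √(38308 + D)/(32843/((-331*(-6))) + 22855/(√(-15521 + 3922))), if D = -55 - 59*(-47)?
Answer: 108079810086*√41026/296109461638093 + 12877799940*I*√475860574/296109461638093 ≈ 0.07393 + 0.9487*I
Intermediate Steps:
D = 2718 (D = -55 + 2773 = 2718)
√(38308 + D)/(32843/((-331*(-6))) + 22855/(√(-15521 + 3922))) = √(38308 + 2718)/(32843/((-331*(-6))) + 22855/(√(-15521 + 3922))) = √41026/(32843/1986 + 22855/(√(-11599))) = √41026/(32843*(1/1986) + 22855/((I*√11599))) = √41026/(32843/1986 + 22855*(-I*√11599/11599)) = √41026/(32843/1986 - 3265*I*√11599/1657)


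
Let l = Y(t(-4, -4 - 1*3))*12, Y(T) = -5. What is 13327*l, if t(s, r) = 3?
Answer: -799620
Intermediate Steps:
l = -60 (l = -5*12 = -60)
13327*l = 13327*(-60) = -799620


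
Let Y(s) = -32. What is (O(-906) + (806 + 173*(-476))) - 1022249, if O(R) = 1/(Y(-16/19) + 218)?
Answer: -205305125/186 ≈ -1.1038e+6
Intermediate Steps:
O(R) = 1/186 (O(R) = 1/(-32 + 218) = 1/186)
(O(-906) + (806 + 173*(-476))) - 1022249 = (1/186 + (806 + 173*(-476))) - 1022249 = (1/186 + (806 - 82348)) - 1022249 = (1/186 - 81542) - 1022249 = -15166811/186 - 1022249 = -205305125/186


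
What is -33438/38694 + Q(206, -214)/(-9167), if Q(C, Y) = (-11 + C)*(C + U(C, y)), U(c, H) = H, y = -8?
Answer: -300083581/59117983 ≈ -5.0760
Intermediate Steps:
Q(C, Y) = (-11 + C)*(-8 + C) (Q(C, Y) = (-11 + C)*(C - 8) = (-11 + C)*(-8 + C))
-33438/38694 + Q(206, -214)/(-9167) = -33438/38694 + (88 + 206² - 19*206)/(-9167) = -33438*1/38694 + (88 + 42436 - 3914)*(-1/9167) = -5573/6449 + 38610*(-1/9167) = -5573/6449 - 38610/9167 = -300083581/59117983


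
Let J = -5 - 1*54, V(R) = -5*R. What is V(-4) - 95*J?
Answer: 5625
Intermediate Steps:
J = -59 (J = -5 - 54 = -59)
V(-4) - 95*J = -5*(-4) - 95*(-59) = 20 + 5605 = 5625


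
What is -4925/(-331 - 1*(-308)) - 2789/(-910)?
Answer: 4545897/20930 ≈ 217.20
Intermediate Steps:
-4925/(-331 - 1*(-308)) - 2789/(-910) = -4925/(-331 + 308) - 2789*(-1/910) = -4925/(-23) + 2789/910 = -4925*(-1/23) + 2789/910 = 4925/23 + 2789/910 = 4545897/20930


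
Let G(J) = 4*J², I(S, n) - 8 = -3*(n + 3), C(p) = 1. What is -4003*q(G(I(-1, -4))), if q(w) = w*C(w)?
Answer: -1937452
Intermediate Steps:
I(S, n) = -1 - 3*n (I(S, n) = 8 - 3*(n + 3) = 8 - 3*(3 + n) = 8 + (-9 - 3*n) = -1 - 3*n)
q(w) = w (q(w) = w*1 = w)
-4003*q(G(I(-1, -4))) = -16012*(-1 - 3*(-4))² = -16012*(-1 + 12)² = -16012*11² = -16012*121 = -4003*484 = -1937452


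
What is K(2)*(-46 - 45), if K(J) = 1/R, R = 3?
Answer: -91/3 ≈ -30.333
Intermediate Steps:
K(J) = ⅓ (K(J) = 1/3 = 1*(⅓) = ⅓)
K(2)*(-46 - 45) = (-46 - 45)/3 = (⅓)*(-91) = -91/3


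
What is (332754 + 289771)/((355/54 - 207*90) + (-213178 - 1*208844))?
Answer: -33616350/23794853 ≈ -1.4128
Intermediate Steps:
(332754 + 289771)/((355/54 - 207*90) + (-213178 - 1*208844)) = 622525/((355*(1/54) - 18630) + (-213178 - 208844)) = 622525/((355/54 - 18630) - 422022) = 622525/(-1005665/54 - 422022) = 622525/(-23794853/54) = 622525*(-54/23794853) = -33616350/23794853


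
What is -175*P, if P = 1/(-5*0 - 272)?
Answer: 175/272 ≈ 0.64338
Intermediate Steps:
P = -1/272 (P = 1/(0 - 272) = 1/(-272) = -1/272 ≈ -0.0036765)
-175*P = -175*(-1/272) = 175/272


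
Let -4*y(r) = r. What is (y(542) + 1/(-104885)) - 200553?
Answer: -42098426647/209770 ≈ -2.0069e+5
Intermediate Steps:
y(r) = -r/4
(y(542) + 1/(-104885)) - 200553 = (-¼*542 + 1/(-104885)) - 200553 = (-271/2 - 1/104885) - 200553 = -28423837/209770 - 200553 = -42098426647/209770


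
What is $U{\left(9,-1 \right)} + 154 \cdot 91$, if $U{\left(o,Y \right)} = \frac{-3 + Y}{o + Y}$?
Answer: $\frac{28027}{2} \approx 14014.0$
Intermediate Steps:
$U{\left(o,Y \right)} = \frac{-3 + Y}{Y + o}$
$U{\left(9,-1 \right)} + 154 \cdot 91 = \frac{-3 - 1}{-1 + 9} + 154 \cdot 91 = \frac{1}{8} \left(-4\right) + 14014 = - \frac{1}{2} + 14014 = \frac{28027}{2}$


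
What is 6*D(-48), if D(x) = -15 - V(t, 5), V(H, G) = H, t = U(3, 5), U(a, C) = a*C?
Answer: -180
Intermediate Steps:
U(a, C) = C*a
t = 15 (t = 5*3 = 15)
D(x) = -30 (D(x) = -15 - 1*15 = -15 - 15 = -30)
6*D(-48) = 6*(-30) = -180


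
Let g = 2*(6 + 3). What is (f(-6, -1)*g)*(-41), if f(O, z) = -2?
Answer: 1476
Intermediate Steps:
g = 18 (g = 2*9 = 18)
(f(-6, -1)*g)*(-41) = -2*18*(-41) = -36*(-41) = 1476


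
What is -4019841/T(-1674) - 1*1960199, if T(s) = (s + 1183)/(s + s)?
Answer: -14420885377/491 ≈ -2.9370e+7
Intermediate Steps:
T(s) = (1183 + s)/(2*s) (T(s) = (1183 + s)/((2*s)) = (1183 + s)*(1/(2*s)) = (1183 + s)/(2*s))
-4019841/T(-1674) - 1*1960199 = -4019841*(-3348/(1183 - 1674)) - 1*1960199 = -4019841/((½)*(-1/1674)*(-491)) - 1960199 = -4019841/491/3348 - 1960199 = -4019841*3348/491 - 1960199 = -13458427668/491 - 1960199 = -14420885377/491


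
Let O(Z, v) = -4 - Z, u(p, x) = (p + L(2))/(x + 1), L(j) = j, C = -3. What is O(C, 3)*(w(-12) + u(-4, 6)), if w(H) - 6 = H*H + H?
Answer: -964/7 ≈ -137.71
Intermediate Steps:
w(H) = 6 + H + H² (w(H) = 6 + (H*H + H) = 6 + (H² + H) = 6 + (H + H²) = 6 + H + H²)
u(p, x) = (2 + p)/(1 + x) (u(p, x) = (p + 2)/(x + 1) = (2 + p)/(1 + x))
O(C, 3)*(w(-12) + u(-4, 6)) = (-4 - 1*(-3))*((6 - 12 + (-12)²) + (2 - 4)/(1 + 6)) = (-4 + 3)*((6 - 12 + 144) - 2/7) = -(138 + (⅐)*(-2)) = -(138 - 2/7) = -1*964/7 = -964/7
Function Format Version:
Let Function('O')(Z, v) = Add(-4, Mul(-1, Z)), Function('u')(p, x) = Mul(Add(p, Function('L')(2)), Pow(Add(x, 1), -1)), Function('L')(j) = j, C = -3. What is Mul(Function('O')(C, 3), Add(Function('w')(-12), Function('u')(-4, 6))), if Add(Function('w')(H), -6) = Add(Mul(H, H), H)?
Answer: Rational(-964, 7) ≈ -137.71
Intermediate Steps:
Function('w')(H) = Add(6, H, Pow(H, 2)) (Function('w')(H) = Add(6, Add(Mul(H, H), H)) = Add(6, Add(Pow(H, 2), H)) = Add(6, Add(H, Pow(H, 2))) = Add(6, H, Pow(H, 2)))
Function('u')(p, x) = Mul(Pow(Add(1, x), -1), Add(2, p)) (Function('u')(p, x) = Mul(Add(p, 2), Pow(Add(x, 1), -1)) = Mul(Add(2, p), Pow(Add(1, x), -1)) = Mul(Pow(Add(1, x), -1), Add(2, p)))
Mul(Function('O')(C, 3), Add(Function('w')(-12), Function('u')(-4, 6))) = Mul(Add(-4, Mul(-1, -3)), Add(Add(6, -12, Pow(-12, 2)), Mul(Pow(Add(1, 6), -1), Add(2, -4)))) = Mul(Add(-4, 3), Add(Add(6, -12, 144), Mul(Pow(7, -1), -2))) = Mul(-1, Add(138, Mul(Rational(1, 7), -2))) = Mul(-1, Add(138, Rational(-2, 7))) = Mul(-1, Rational(964, 7)) = Rational(-964, 7)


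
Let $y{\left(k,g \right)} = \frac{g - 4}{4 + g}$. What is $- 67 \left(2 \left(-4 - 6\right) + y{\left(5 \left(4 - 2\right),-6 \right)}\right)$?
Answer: $1005$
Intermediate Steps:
$y{\left(k,g \right)} = \frac{-4 + g}{4 + g}$
$- 67 \left(2 \left(-4 - 6\right) + y{\left(5 \left(4 - 2\right),-6 \right)}\right) = - 67 \left(2 \left(-4 - 6\right) + \frac{-4 - 6}{4 - 6}\right) = - 67 \left(2 \left(-10\right) + \frac{1}{-2} \left(-10\right)\right) = - 67 \left(-20 - -5\right) = - 67 \left(-20 + 5\right) = \left(-67\right) \left(-15\right) = 1005$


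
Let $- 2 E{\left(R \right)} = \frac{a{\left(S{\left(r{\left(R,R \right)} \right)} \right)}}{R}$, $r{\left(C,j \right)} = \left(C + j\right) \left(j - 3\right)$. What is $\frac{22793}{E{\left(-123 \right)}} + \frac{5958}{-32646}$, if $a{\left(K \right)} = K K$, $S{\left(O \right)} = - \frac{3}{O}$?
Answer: $\frac{3256747725553452159}{5441} \approx 5.9856 \cdot 10^{14}$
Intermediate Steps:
$r{\left(C,j \right)} = \left(-3 + j\right) \left(C + j\right)$ ($r{\left(C,j \right)} = \left(C + j\right) \left(-3 + j\right) = \left(-3 + j\right) \left(C + j\right)$)
$a{\left(K \right)} = K^{2}$
$E{\left(R \right)} = - \frac{9}{2 R \left(- 6 R + 2 R^{2}\right)^{2}}$ ($E{\left(R \right)} = - \frac{\left(- \frac{3}{R^{2} - 3 R - 3 R + R R}\right)^{2} \frac{1}{R}}{2} = - \frac{\left(- \frac{3}{R^{2} - 3 R - 3 R + R^{2}}\right)^{2} \frac{1}{R}}{2} = - \frac{\left(- \frac{3}{- 6 R + 2 R^{2}}\right)^{2} \frac{1}{R}}{2} = - \frac{\frac{9}{\left(- 6 R + 2 R^{2}\right)^{2}} \frac{1}{R}}{2} = - \frac{9 \frac{1}{R} \frac{1}{\left(- 6 R + 2 R^{2}\right)^{2}}}{2} = - \frac{9}{2 R \left(- 6 R + 2 R^{2}\right)^{2}}$)
$\frac{22793}{E{\left(-123 \right)}} + \frac{5958}{-32646} = \frac{22793}{\left(- \frac{9}{8}\right) \frac{1}{-1860867} \frac{1}{\left(-3 - 123\right)^{2}}} + \frac{5958}{-32646} = \frac{22793}{\left(- \frac{9}{8}\right) \left(- \frac{1}{1860867}\right) \frac{1}{15876}} + 5958 \left(- \frac{1}{32646}\right) = \frac{22793}{\left(- \frac{9}{8}\right) \left(- \frac{1}{1860867}\right) \frac{1}{15876}} - \frac{993}{5441} = 22793 \frac{1}{\frac{1}{26260555104}} - \frac{993}{5441} = 22793 \cdot 26260555104 - \frac{993}{5441} = 598556832485472 - \frac{993}{5441} = \frac{3256747725553452159}{5441}$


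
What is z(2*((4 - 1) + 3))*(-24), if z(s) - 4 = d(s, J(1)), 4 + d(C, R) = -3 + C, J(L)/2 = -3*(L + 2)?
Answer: -216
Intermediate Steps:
J(L) = -12 - 6*L (J(L) = 2*(-3*(L + 2)) = 2*(-3*(2 + L)) = 2*(-6 - 3*L) = -12 - 6*L)
d(C, R) = -7 + C (d(C, R) = -4 + (-3 + C) = -7 + C)
z(s) = -3 + s (z(s) = 4 + (-7 + s) = -3 + s)
z(2*((4 - 1) + 3))*(-24) = (-3 + 2*((4 - 1) + 3))*(-24) = (-3 + 2*(3 + 3))*(-24) = (-3 + 2*6)*(-24) = (-3 + 12)*(-24) = 9*(-24) = -216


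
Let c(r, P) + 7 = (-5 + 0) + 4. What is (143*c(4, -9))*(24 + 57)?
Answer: -92664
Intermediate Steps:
c(r, P) = -8 (c(r, P) = -7 + ((-5 + 0) + 4) = -7 + (-5 + 4) = -7 - 1 = -8)
(143*c(4, -9))*(24 + 57) = (143*(-8))*(24 + 57) = -1144*81 = -92664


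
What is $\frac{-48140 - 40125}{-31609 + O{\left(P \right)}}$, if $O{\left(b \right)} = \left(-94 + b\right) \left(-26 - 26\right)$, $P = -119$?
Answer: $\frac{88265}{20533} \approx 4.2987$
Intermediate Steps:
$O{\left(b \right)} = 4888 - 52 b$ ($O{\left(b \right)} = \left(-94 + b\right) \left(-52\right) = 4888 - 52 b$)
$\frac{-48140 - 40125}{-31609 + O{\left(P \right)}} = \frac{-48140 - 40125}{-31609 + \left(4888 - -6188\right)} = - \frac{88265}{-31609 + \left(4888 + 6188\right)} = - \frac{88265}{-31609 + 11076} = - \frac{88265}{-20533} = \left(-88265\right) \left(- \frac{1}{20533}\right) = \frac{88265}{20533}$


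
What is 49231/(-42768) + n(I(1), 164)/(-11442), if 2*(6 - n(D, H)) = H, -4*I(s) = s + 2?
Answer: -93341789/81558576 ≈ -1.1445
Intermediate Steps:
I(s) = -½ - s/4 (I(s) = -(s + 2)/4 = -(2 + s)/4 = -½ - s/4)
n(D, H) = 6 - H/2
49231/(-42768) + n(I(1), 164)/(-11442) = 49231/(-42768) + (6 - ½*164)/(-11442) = 49231*(-1/42768) + (6 - 82)*(-1/11442) = -49231/42768 - 76*(-1/11442) = -49231/42768 + 38/5721 = -93341789/81558576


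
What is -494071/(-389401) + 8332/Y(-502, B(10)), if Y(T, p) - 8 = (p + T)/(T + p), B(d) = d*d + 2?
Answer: 3248935771/3504609 ≈ 927.05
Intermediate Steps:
B(d) = 2 + d² (B(d) = d² + 2 = 2 + d²)
Y(T, p) = 9 (Y(T, p) = 8 + (p + T)/(T + p) = 8 + (T + p)/(T + p) = 8 + 1 = 9)
-494071/(-389401) + 8332/Y(-502, B(10)) = -494071/(-389401) + 8332/9 = -494071*(-1/389401) + 8332*(⅑) = 494071/389401 + 8332/9 = 3248935771/3504609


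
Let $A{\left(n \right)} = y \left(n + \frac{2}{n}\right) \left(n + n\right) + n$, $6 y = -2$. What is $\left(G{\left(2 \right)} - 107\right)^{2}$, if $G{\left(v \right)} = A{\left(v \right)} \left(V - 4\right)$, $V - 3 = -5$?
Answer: $9025$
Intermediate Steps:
$V = -2$ ($V = 3 - 5 = -2$)
$y = - \frac{1}{3}$ ($y = \frac{1}{6} \left(-2\right) = - \frac{1}{3} \approx -0.33333$)
$A{\left(n \right)} = n - \frac{2 n \left(n + \frac{2}{n}\right)}{3}$ ($A{\left(n \right)} = - \frac{\left(n + \frac{2}{n}\right) \left(n + n\right)}{3} + n = - \frac{\left(n + \frac{2}{n}\right) 2 n}{3} + n = - \frac{2 n \left(n + \frac{2}{n}\right)}{3} + n = n - \frac{2 n \left(n + \frac{2}{n}\right)}{3}$)
$G{\left(v \right)} = 8 - 6 v + 4 v^{2}$ ($G{\left(v \right)} = \left(- \frac{4}{3} + v - \frac{2 v^{2}}{3}\right) \left(-2 - 4\right) = \left(- \frac{4}{3} + v - \frac{2 v^{2}}{3}\right) \left(-6\right) = 8 - 6 v + 4 v^{2}$)
$\left(G{\left(2 \right)} - 107\right)^{2} = \left(\left(8 - 12 + 4 \cdot 2^{2}\right) - 107\right)^{2} = \left(\left(8 - 12 + 4 \cdot 4\right) - 107\right)^{2} = \left(\left(8 - 12 + 16\right) - 107\right)^{2} = \left(12 - 107\right)^{2} = \left(-95\right)^{2} = 9025$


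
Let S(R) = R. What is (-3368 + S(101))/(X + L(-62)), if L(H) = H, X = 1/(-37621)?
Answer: 4552141/86389 ≈ 52.694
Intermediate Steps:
X = -1/37621 ≈ -2.6581e-5
(-3368 + S(101))/(X + L(-62)) = (-3368 + 101)/(-1/37621 - 62) = -3267/(-2332503/37621) = -3267*(-37621/2332503) = 4552141/86389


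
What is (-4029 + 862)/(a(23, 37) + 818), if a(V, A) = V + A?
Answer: -3167/878 ≈ -3.6071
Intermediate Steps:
a(V, A) = A + V
(-4029 + 862)/(a(23, 37) + 818) = (-4029 + 862)/((37 + 23) + 818) = -3167/(60 + 818) = -3167/878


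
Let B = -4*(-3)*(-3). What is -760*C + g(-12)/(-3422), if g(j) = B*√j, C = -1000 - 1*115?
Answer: 847400 + 36*I*√3/1711 ≈ 8.474e+5 + 0.036443*I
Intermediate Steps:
B = -36 (B = 12*(-3) = -36)
C = -1115 (C = -1000 - 115 = -1115)
g(j) = -36*√j
-760*C + g(-12)/(-3422) = -760/(1/(-1115)) - 72*I*√3/(-3422) = -760/(-1/1115) - 72*I*√3*(-1/3422) = -760*(-1115) - 72*I*√3*(-1/3422) = 847400 + 36*I*√3/1711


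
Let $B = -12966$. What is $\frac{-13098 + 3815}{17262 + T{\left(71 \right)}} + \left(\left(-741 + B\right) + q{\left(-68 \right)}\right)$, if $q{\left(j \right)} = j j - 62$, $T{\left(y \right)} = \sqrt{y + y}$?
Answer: $- \frac{1362577676968}{148988251} + \frac{9283 \sqrt{142}}{297976502} \approx -9145.5$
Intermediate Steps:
$T{\left(y \right)} = \sqrt{2} \sqrt{y}$ ($T{\left(y \right)} = \sqrt{2 y} = \sqrt{2} \sqrt{y}$)
$q{\left(j \right)} = -62 + j^{2}$ ($q{\left(j \right)} = j^{2} - 62 = -62 + j^{2}$)
$\frac{-13098 + 3815}{17262 + T{\left(71 \right)}} + \left(\left(-741 + B\right) + q{\left(-68 \right)}\right) = \frac{-13098 + 3815}{17262 + \sqrt{2} \sqrt{71}} - \left(13769 - 4624\right) = - \frac{9283}{17262 + \sqrt{142}} + \left(-13707 + \left(-62 + 4624\right)\right) = - \frac{9283}{17262 + \sqrt{142}} + \left(-13707 + 4562\right) = - \frac{9283}{17262 + \sqrt{142}} - 9145 = -9145 - \frac{9283}{17262 + \sqrt{142}}$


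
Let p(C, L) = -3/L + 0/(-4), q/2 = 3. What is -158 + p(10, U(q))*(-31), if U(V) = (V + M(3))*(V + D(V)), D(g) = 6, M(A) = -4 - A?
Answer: -663/4 ≈ -165.75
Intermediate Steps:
q = 6 (q = 2*3 = 6)
U(V) = (-7 + V)*(6 + V) (U(V) = (V + (-4 - 1*3))*(V + 6) = (V + (-4 - 3))*(6 + V) = (V - 7)*(6 + V) = (-7 + V)*(6 + V))
p(C, L) = -3/L (p(C, L) = -3/L + 0*(-¼) = -3/L + 0 = -3/L)
-158 + p(10, U(q))*(-31) = -158 - 3/(-42 + 6² - 1*6)*(-31) = -158 - 3/(-42 + 36 - 6)*(-31) = -158 - 3/(-12)*(-31) = -158 - 3*(-1/12)*(-31) = -158 + (¼)*(-31) = -158 - 31/4 = -663/4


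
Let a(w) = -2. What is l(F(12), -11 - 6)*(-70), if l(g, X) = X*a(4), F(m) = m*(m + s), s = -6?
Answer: -2380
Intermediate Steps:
F(m) = m*(-6 + m) (F(m) = m*(m - 6) = m*(-6 + m))
l(g, X) = -2*X (l(g, X) = X*(-2) = -2*X)
l(F(12), -11 - 6)*(-70) = -2*(-11 - 6)*(-70) = -2*(-17)*(-70) = 34*(-70) = -2380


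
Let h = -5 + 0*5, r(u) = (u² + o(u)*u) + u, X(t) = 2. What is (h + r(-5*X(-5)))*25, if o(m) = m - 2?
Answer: 5125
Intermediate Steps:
o(m) = -2 + m
r(u) = u + u² + u*(-2 + u) (r(u) = (u² + (-2 + u)*u) + u = (u² + u*(-2 + u)) + u = u + u² + u*(-2 + u))
h = -5 (h = -5 + 0 = -5)
(h + r(-5*X(-5)))*25 = (-5 + (-5*2)*(-1 + 2*(-5*2)))*25 = (-5 - 10*(-1 + 2*(-10)))*25 = (-5 - 10*(-1 - 20))*25 = (-5 - 10*(-21))*25 = (-5 + 210)*25 = 205*25 = 5125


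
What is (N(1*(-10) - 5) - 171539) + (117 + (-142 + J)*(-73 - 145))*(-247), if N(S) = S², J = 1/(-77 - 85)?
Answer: -635580868/81 ≈ -7.8467e+6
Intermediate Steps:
J = -1/162 (J = 1/(-162) = -1/162 ≈ -0.0061728)
(N(1*(-10) - 5) - 171539) + (117 + (-142 + J)*(-73 - 145))*(-247) = ((1*(-10) - 5)² - 171539) + (117 + (-142 - 1/162)*(-73 - 145))*(-247) = ((-10 - 5)² - 171539) + (117 - 23005/162*(-218))*(-247) = ((-15)² - 171539) + (117 + 2507545/81)*(-247) = (225 - 171539) + (2517022/81)*(-247) = -171314 - 621704434/81 = -635580868/81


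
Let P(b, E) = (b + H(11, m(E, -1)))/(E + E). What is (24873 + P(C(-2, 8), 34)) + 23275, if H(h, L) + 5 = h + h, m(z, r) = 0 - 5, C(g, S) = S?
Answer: 3274089/68 ≈ 48148.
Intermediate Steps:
m(z, r) = -5
H(h, L) = -5 + 2*h (H(h, L) = -5 + (h + h) = -5 + 2*h)
P(b, E) = (17 + b)/(2*E) (P(b, E) = (b + (-5 + 2*11))/(E + E) = (b + (-5 + 22))/((2*E)) = (b + 17)*(1/(2*E)) = (17 + b)*(1/(2*E)) = (17 + b)/(2*E))
(24873 + P(C(-2, 8), 34)) + 23275 = (24873 + (½)*(17 + 8)/34) + 23275 = (24873 + (½)*(1/34)*25) + 23275 = (24873 + 25/68) + 23275 = 1691389/68 + 23275 = 3274089/68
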